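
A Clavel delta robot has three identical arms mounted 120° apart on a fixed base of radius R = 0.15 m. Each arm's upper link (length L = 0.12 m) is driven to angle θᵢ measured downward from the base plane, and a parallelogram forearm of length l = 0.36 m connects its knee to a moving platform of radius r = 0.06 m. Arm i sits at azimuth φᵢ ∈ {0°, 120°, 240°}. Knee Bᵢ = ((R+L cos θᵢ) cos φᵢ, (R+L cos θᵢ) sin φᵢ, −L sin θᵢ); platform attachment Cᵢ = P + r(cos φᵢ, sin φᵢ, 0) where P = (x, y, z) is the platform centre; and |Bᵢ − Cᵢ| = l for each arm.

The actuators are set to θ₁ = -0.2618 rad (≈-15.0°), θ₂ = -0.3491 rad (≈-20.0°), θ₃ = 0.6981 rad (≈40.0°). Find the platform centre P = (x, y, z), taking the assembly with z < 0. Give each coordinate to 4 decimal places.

φ1=0.0°: virtual centre (0.2059, 0.0000, 0.0311), radius l
φ2=120.0°: virtual centre (-0.1014, 0.1756, 0.0410), radius l
φ3=240.0°: virtual centre (-0.0910, -0.1576, -0.0771), radius l
subtract pairs → two planes through P
plane₁₂: -0.6146x+0.3512y+0.0200z = -0.0006
Cramer: x(z) = 0.0042-0.1733z;  y(z) = 0.0058-0.3601z
quadratic in z: (1.1597)z²+(0.0036)z+(-0.0879)=0, √Δ=0.6386 → z ∈ {-0.2769, 0.2738}; z = -0.2769 (taking z<0)
x = 0.0522, y = 0.1055

(0.0522, 0.1055, -0.2769)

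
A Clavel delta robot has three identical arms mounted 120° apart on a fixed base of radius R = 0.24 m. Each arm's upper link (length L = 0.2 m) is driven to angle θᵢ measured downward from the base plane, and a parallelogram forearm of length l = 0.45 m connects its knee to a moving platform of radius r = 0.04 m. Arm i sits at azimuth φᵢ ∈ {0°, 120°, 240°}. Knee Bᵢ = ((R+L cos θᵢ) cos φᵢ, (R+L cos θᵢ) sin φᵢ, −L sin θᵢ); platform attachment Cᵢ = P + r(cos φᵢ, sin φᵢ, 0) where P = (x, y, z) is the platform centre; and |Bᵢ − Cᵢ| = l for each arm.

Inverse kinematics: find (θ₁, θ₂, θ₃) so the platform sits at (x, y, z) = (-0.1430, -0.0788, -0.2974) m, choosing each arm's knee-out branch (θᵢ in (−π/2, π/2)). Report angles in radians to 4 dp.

θ₁ = 1.1343, θ₂ = 0.5234, θ₃ = -0.3486

rotate P by −φ1: (-0.1430, -0.0788, -0.2974)
  A cos θ + B sin θ = C:  0.3430·cos θ + -0.2974·sin θ = -0.1245
  θ1 = atan2(B,A) + arccos(C/0.4540) = 1.1343
rotate P by −φ2: (0.0033, 0.1632, -0.2974)
  A cos θ + B sin θ = C:  0.1967·cos θ + -0.2974·sin θ = 0.0217
  γ=atan2(-0.2974,0.1967)=-0.9863;  ψ=arccos(0.0610)=1.5098;  θ2=γ+ψ≈0.5234
arm 3 (φ=240.0°): x'=0.1397, y'=-0.0844
  A cos θ + B sin θ = C:  0.0603·cos θ + -0.2974·sin θ = 0.1582
  √(A²+B²)=0.3034;  θ3 = -1.3709+1.0222 ≈ -0.3486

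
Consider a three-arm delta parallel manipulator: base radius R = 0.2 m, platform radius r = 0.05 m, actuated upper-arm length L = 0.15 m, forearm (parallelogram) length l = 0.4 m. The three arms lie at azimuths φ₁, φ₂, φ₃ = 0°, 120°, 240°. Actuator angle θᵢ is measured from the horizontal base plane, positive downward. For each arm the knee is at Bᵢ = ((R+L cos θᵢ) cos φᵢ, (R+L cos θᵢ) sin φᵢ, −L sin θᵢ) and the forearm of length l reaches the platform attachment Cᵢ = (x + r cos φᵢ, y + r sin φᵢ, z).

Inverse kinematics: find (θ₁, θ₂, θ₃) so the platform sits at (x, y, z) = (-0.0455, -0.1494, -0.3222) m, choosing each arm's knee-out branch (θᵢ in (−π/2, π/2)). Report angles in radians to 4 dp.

θ₁ = 0.7852, θ₂ = 1.0470, θ₃ = -0.3488

arm 1 (φ=0.0°): x'=-0.0455, y'=-0.1494
  A cos θ + B sin θ = C:  0.1955·cos θ + -0.3222·sin θ = -0.0895
  γ=atan2(-0.3222,0.1955)=-1.0254;  ψ=arccos(-0.2375)=1.8106;  θ1=γ+ψ≈0.7852
φ2=120.0° → target in arm frame (-0.1066, 0.1141)
  A cos θ + B sin θ = C:  0.2566·cos θ + -0.3222·sin θ = -0.1506
  γ=atan2(-0.3222,0.2566)=-0.8982;  ψ=arccos(-0.3657)=1.9452;  θ2=γ+ψ≈1.0470
φ3=240.0° → target in arm frame (0.1521, 0.0353)
  A cos θ + B sin θ = C:  -0.0021·cos θ + -0.3222·sin θ = 0.1081
  √(A²+B²)=0.3222;  θ3 = -1.5774+1.2286 ≈ -0.3488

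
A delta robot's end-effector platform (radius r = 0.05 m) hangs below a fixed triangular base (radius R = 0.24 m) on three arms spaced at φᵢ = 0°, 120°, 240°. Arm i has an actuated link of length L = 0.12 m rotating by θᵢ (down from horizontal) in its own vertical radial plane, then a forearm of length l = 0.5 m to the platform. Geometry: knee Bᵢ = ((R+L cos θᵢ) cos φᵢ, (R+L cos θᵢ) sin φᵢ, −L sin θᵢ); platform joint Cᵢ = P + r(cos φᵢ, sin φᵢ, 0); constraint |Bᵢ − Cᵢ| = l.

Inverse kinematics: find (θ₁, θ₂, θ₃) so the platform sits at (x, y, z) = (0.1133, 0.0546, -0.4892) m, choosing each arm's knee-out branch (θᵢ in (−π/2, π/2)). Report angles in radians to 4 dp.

θ₁ = 0.2616, θ₂ = 0.8727, θ₃ = 1.3088

arm 1 (φ=0.0°): x'=0.1133, y'=0.0546
  A=0.0767, B=-0.4892, C=(l²−L²−A²−y'²−z²)/(2L)=-0.0524
  √(A²+B²)=0.4952;  θ1 = -1.4153+1.6769 ≈ 0.2616
rotate P by −φ2: (-0.0094, -0.1254, -0.4892)
  e−x'=0.1994;  (l²−L²−(e−x')²−y'²−z²)/2L = -0.2466
  θ2 = atan2(B,A) + arccos(C/0.5283) = 0.8727
arm 3 (φ=240.0°): x'=-0.1039, y'=0.0708
  A=0.2939, B=-0.4892, C=(l²−L²−A²−y'²−z²)/(2L)=-0.3964
  γ=atan2(-0.4892,0.2939)=-1.0298;  ψ=arccos(-0.6945)=2.3386;  θ3=γ+ψ≈1.3088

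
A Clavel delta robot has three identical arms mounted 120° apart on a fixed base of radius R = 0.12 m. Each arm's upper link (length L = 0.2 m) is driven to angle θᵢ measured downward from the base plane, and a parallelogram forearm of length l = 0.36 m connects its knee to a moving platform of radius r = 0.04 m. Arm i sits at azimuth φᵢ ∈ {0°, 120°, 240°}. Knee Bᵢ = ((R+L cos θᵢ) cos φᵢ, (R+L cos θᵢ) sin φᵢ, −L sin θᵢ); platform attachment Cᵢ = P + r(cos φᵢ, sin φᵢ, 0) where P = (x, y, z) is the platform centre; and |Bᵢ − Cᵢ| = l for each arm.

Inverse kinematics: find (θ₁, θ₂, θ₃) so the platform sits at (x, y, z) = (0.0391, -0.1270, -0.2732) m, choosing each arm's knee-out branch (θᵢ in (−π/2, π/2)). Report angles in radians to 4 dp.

θ₁ = 0.1743, θ₂ = 0.8725, θ₃ = -0.0873

arm 1 (φ=0.0°): x'=0.0391, y'=-0.1270
  A=0.0409, B=-0.2732, C=(l²−L²−A²−y'²−z²)/(2L)=-0.0071
  √(A²+B²)=0.2762;  θ1 = -1.4222+1.5965 ≈ 0.1743
arm 2 (φ=120.0°): x'=-0.1295, y'=0.0296
  e−x'=0.2095;  (l²−L²−(e−x')²−y'²−z²)/2L = -0.0746
  √(A²+B²)=0.3443;  θ2 = -0.9165+1.7891 ≈ 0.8725
arm 3 (φ=240.0°): x'=0.0904, y'=0.0974
  e−x'=-0.0104;  (l²−L²−(e−x')²−y'²−z²)/2L = 0.0134
  γ=atan2(-0.2732,-0.0104)=-1.6090;  ψ=arccos(0.0491)=1.5216;  θ3=γ+ψ≈-0.0873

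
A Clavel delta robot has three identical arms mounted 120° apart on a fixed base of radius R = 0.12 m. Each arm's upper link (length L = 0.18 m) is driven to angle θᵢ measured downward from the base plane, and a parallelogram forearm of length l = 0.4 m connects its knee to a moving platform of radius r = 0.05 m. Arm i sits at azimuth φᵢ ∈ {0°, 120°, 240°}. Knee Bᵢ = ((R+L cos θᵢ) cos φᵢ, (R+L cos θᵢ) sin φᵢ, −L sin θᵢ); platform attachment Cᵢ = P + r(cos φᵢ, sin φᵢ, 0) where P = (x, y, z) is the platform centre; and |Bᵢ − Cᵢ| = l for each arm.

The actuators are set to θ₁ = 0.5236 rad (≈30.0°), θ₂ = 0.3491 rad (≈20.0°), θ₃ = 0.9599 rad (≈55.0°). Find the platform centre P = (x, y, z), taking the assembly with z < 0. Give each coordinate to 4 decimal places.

φ1=0.0°: virtual centre (0.2259, 0.0000, -0.0900), radius l
φ2=120.0°: virtual centre (-0.1196, 0.2071, -0.0616), radius l
φ3=240.0°: virtual centre (-0.0866, -0.1500, -0.1474), radius l
eliminate P² terms by subtracting sphere 1 from 2 and 3
plane₁₂: -0.6909x+0.4142y+0.0569z = 0.0019
det = 0.4662;  x = 0.0054+-0.0655z,  y = 0.0134+-0.2465z
into |P−O₁|² = l²: 1.0650z² + 0.2023z + -0.1031 = 0;  Δ = 0.4801;  z = -0.4202 or 0.2303 → z<0 root = -0.4202
x = 0.0329, y = 0.1170

(0.0329, 0.1170, -0.4202)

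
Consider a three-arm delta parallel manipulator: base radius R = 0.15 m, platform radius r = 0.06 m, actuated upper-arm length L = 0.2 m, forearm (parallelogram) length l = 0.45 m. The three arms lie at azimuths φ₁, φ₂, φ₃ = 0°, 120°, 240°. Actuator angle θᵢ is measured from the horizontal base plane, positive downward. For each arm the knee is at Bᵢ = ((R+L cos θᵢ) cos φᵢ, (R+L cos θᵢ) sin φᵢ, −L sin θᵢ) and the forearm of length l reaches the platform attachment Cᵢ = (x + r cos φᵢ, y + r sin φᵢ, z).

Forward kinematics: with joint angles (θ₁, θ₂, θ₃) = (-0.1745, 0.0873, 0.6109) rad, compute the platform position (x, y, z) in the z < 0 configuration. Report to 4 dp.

φ1=0.0°: virtual centre (0.2870, 0.0000, 0.0347), radius l
φ2=120.0°: virtual centre (-0.1446, 0.2505, -0.0174), radius l
centre 3 = (0.2538·cos240.0°, 0.2538·sin240.0°, -0.1147) = (-0.1269, -0.2198, -0.1147)
eliminate P² terms by subtracting sphere 1 from 2 and 3
[-0.8632 0.5010 -0.1043]·P = 0.0004;  [-0.8278 -0.4396 -0.2989]·P = -0.0060
det = 0.7942;  x = 0.0035+-0.2463z,  y = 0.0069+-0.2161z
sphere 1 gives Az²+Bz+C=0 with A=1.1074, B=0.0672, C=-0.1209;  B²−4AC=0.5401;  roots -0.3622, 0.3015;  negative root z = -0.3622
x = 0.0927, y = 0.0852

(0.0927, 0.0852, -0.3622)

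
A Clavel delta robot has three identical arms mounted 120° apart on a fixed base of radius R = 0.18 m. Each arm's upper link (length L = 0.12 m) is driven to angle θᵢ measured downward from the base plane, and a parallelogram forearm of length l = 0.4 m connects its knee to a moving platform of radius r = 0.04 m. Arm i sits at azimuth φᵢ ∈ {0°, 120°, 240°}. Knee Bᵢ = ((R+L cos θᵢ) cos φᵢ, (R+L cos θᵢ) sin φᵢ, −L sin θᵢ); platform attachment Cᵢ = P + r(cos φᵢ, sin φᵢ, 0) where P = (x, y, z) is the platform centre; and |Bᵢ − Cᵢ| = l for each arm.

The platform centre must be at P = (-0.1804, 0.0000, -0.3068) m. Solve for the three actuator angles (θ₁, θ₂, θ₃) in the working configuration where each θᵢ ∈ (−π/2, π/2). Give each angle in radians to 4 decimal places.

θ₁ = 1.3086, θ₂ = -0.1749, θ₃ = -0.1749

φ1=0.0° → target in arm frame (-0.1804, 0.0000)
  A=0.3204, B=-0.3068, C=(l²−L²−A²−y'²−z²)/(2L)=-0.2133
  γ=atan2(-0.3068,0.3204)=-0.7637;  ψ=arccos(-0.4807)=2.0723;  θ1=γ+ψ≈1.3086
arm 2 (φ=120.0°): x'=0.0902, y'=0.1562
  e−x'=0.0498;  (l²−L²−(e−x')²−y'²−z²)/2L = 0.1024
  √(A²+B²)=0.3108;  θ2 = -1.4099+1.2349 ≈ -0.1749
rotate P by −φ3: (0.0902, -0.1562, -0.3068)
  e−x'=0.0498;  (l²−L²−(e−x')²−y'²−z²)/2L = 0.1024
  √(A²+B²)=0.3108;  θ3 = -1.4099+1.2349 ≈ -0.1749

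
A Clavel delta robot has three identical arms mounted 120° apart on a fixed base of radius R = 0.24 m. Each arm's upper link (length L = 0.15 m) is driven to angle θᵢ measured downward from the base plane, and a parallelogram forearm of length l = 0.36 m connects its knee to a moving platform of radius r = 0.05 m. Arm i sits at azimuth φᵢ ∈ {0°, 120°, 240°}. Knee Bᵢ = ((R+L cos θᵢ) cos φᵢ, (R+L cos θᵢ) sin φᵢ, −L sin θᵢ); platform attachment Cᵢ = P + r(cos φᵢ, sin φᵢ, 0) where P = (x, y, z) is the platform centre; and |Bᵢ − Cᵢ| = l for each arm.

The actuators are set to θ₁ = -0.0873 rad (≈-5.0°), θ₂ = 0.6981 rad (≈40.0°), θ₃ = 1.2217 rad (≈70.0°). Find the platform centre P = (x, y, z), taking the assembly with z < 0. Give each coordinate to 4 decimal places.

(0.0985, 0.0556, -0.2486)

φ1=0.0°: virtual centre (0.3394, 0.0000, 0.0131), radius l
arm 2 at φ=120.0°: e+L cos θ2 = 0.3049;  centre 2 = (-0.1525, 0.2641, -0.0964)
arm 3 at φ=240.0°: e+L cos θ3 = 0.2413;  centre 3 = (-0.1207, -0.2090, -0.1410)
subtract pairs → two planes through P
plane₁₂: -0.9838x+0.5281y+-0.2190z = -0.0131
Cramer: x(z) = 0.0281-0.2834z;  y(z) = 0.0274-0.1132z
into |P−centre ₁|² = l²: 1.0931z² + 0.1441z + -0.0317 = 0;  Δ = 0.1595;  z = -0.2486 or 0.1168 → z<0 root = -0.2486
x = 0.0985, y = 0.0556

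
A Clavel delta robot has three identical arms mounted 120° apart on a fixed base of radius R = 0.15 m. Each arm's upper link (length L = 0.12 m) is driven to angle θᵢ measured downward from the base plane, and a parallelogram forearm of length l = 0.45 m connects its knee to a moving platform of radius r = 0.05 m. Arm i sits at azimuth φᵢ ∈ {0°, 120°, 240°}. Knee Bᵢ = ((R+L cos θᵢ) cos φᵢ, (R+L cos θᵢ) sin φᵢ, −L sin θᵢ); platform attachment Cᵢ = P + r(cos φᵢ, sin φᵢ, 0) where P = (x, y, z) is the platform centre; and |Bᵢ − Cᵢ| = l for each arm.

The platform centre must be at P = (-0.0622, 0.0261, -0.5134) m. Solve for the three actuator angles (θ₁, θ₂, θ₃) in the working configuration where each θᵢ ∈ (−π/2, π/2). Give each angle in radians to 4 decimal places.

rotate P by −φ1: (-0.0622, 0.0261, -0.5134)
  e−x'=0.1622;  (l²−L²−(e−x')²−y'²−z²)/2L = -0.4270
  θ1 = atan2(B,A) + arccos(C/0.5384) = 1.2217
φ2=120.0° → target in arm frame (0.0537, 0.0408)
  A cos θ + B sin θ = C:  0.0463·cos θ + -0.5134·sin θ = -0.3304
  √(A²+B²)=0.5155;  θ2 = -1.4809+2.2665 ≈ 0.7856
φ3=240.0° → target in arm frame (0.0085, -0.0669)
  e−x'=0.0915;  (l²−L²−(e−x')²−y'²−z²)/2L = -0.3680
  θ3 = atan2(B,A) + arccos(C/0.5215) = 0.9599

θ₁ = 1.2217, θ₂ = 0.7856, θ₃ = 0.9599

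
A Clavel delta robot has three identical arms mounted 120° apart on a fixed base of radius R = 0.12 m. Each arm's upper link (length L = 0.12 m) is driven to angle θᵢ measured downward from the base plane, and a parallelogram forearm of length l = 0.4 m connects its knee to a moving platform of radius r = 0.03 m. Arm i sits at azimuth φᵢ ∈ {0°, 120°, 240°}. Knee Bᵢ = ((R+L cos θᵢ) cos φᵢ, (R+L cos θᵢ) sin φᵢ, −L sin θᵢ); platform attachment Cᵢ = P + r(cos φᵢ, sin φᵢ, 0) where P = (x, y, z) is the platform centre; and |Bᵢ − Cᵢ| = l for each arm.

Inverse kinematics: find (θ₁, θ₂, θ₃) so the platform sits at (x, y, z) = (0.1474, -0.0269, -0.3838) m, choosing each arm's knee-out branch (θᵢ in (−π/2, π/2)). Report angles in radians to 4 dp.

φ1=0.0° → target in arm frame (0.1474, -0.0269)
  e−x'=-0.0574;  (l²−L²−(e−x')²−y'²−z²)/2L = -0.0238
  θ1 = atan2(B,A) + arccos(C/0.3881) = -0.0870
rotate P by −φ2: (-0.0970, -0.1142, -0.3838)
  e−x'=0.1870;  (l²−L²−(e−x')²−y'²−z²)/2L = -0.2071
  γ=atan2(-0.3838,0.1870)=-1.1174;  ψ=arccos(-0.4852)=2.0774;  θ2=γ+ψ≈0.9599
rotate P by −φ3: (-0.0504, 0.1411, -0.3838)
  e−x'=0.1404;  (l²−L²−(e−x')²−y'²−z²)/2L = -0.1722
  √(A²+B²)=0.4087;  θ3 = -1.2201+2.0057 ≈ 0.7856

θ₁ = -0.0870, θ₂ = 0.9599, θ₃ = 0.7856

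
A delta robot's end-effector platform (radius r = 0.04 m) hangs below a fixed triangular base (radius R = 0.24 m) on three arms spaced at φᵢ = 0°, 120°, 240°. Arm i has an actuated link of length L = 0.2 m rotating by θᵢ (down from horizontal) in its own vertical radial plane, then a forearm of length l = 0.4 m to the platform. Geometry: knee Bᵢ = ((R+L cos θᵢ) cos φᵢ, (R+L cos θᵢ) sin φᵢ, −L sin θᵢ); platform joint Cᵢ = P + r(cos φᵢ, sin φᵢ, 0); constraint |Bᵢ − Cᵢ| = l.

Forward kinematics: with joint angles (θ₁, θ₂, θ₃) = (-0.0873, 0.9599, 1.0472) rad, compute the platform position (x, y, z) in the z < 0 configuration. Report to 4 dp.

(0.1255, 0.0121, -0.2740)

φ1=0.0°: virtual centre (0.3992, 0.0000, 0.0174), radius l
arm 2 at φ=120.0°: ρ2 = 0.3147;  O2 = (-0.1574, 0.2726, -0.1638)
φ3=240.0°: virtual centre (-0.1500, -0.2598, -0.1732), radius l
subtract pairs → two planes through P
plane₁₂: -1.1132x+0.5451y+-0.3625z = -0.0338
det = 1.1772;  x = 0.0333+-0.3366z,  y = 0.0060+-0.0223z
quadratic in z: (1.1138)z²+(0.2112)z+(-0.0258)=0, √Δ=0.3992 → z ∈ {-0.2740, 0.0844}; z = -0.2740 (taking z<0)
x = 0.1255, y = 0.0121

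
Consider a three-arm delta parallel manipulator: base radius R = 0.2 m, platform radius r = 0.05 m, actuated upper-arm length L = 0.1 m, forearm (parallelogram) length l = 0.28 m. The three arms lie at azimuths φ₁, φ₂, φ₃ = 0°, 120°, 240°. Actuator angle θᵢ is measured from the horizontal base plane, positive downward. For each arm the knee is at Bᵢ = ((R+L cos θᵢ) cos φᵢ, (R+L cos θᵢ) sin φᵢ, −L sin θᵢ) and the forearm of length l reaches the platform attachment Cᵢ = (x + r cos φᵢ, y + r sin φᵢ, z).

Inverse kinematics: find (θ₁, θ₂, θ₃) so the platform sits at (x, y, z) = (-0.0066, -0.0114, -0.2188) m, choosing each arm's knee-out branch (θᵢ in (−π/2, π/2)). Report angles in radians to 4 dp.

rotate P by −φ1: (-0.0066, -0.0114, -0.2188)
  e−x'=0.1566;  (l²−L²−(e−x')²−y'²−z²)/2L = -0.0206
  γ=atan2(-0.2188,0.1566)=-0.9496;  ψ=arccos(-0.0767)=1.6476;  θ1=γ+ψ≈0.6980
φ2=120.0° → target in arm frame (-0.0066, 0.0114)
  e−x'=0.1566;  (l²−L²−(e−x')²−y'²−z²)/2L = -0.0206
  θ2 = atan2(B,A) + arccos(C/0.2691) = 0.6977
φ3=240.0° → target in arm frame (0.0132, 0.0000)
  A cos θ + B sin θ = C:  0.1368·cos θ + -0.2188·sin θ = 0.0090
  θ3 = atan2(B,A) + arccos(C/0.2581) = 0.5239

θ₁ = 0.6980, θ₂ = 0.6977, θ₃ = 0.5239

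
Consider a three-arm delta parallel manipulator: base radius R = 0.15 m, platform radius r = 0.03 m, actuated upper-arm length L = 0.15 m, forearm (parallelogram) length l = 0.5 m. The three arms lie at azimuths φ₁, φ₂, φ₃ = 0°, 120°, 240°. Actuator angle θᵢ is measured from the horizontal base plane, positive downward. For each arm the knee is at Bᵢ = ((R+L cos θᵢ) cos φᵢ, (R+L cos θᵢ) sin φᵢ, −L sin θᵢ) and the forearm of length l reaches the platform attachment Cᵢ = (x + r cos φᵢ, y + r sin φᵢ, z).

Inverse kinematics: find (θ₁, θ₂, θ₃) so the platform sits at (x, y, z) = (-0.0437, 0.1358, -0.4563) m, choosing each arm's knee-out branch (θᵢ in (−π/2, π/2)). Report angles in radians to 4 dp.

θ₁ = 0.5238, θ₂ = -0.1744, θ₃ = 0.6984

arm 1 (φ=0.0°): x'=-0.0437, y'=0.1358
  e−x'=0.1637;  (l²−L²−(e−x')²−y'²−z²)/2L = -0.0865
  γ=atan2(-0.4563,0.1637)=-1.2263;  ψ=arccos(-0.1784)=1.7502;  θ1=γ+ψ≈0.5238
arm 2 (φ=120.0°): x'=0.1395, y'=-0.0301
  A cos θ + B sin θ = C:  -0.0195·cos θ + -0.4563·sin θ = 0.0600
  √(A²+B²)=0.4567;  θ2 = -1.6134+1.4390 ≈ -0.1744
arm 3 (φ=240.0°): x'=-0.0958, y'=-0.1057
  A=0.2158, B=-0.4563, C=(l²−L²−A²−y'²−z²)/(2L)=-0.1281
  γ=atan2(-0.4563,0.2158)=-1.1291;  ψ=arccos(-0.2539)=1.8275;  θ3=γ+ψ≈0.6984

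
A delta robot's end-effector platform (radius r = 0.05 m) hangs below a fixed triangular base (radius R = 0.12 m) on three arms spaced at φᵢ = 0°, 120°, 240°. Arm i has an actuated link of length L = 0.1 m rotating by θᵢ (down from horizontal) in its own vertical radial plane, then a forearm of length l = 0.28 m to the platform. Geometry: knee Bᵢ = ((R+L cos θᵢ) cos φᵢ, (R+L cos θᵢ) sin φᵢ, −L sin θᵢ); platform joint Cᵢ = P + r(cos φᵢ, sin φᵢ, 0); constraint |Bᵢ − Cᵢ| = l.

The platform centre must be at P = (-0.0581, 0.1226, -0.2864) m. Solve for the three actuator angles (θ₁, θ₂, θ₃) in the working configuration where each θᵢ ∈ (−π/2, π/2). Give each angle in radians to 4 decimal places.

arm 1 (φ=0.0°): x'=-0.0581, y'=0.1226
  A cos θ + B sin θ = C:  0.1281·cos θ + -0.2864·sin θ = -0.2253
  γ=atan2(-0.2864,0.1281)=-1.1502;  ψ=arccos(-0.7182)=2.3720;  θ1=γ+ψ≈1.2218
φ2=120.0° → target in arm frame (0.1352, -0.0110)
  e−x'=-0.0652;  (l²−L²−(e−x')²−y'²−z²)/2L = -0.0900
  γ=atan2(-0.2864,-0.0652)=-1.7947;  ψ=arccos(-0.3064)=1.8822;  θ2=γ+ψ≈0.0875
φ3=240.0° → target in arm frame (-0.0771, -0.1116)
  A=0.1471, B=-0.2864, C=(l²−L²−A²−y'²−z²)/(2L)=-0.2386
  √(A²+B²)=0.3220;  θ3 = -1.0962+2.4056 ≈ 1.3094

θ₁ = 1.2218, θ₂ = 0.0875, θ₃ = 1.3094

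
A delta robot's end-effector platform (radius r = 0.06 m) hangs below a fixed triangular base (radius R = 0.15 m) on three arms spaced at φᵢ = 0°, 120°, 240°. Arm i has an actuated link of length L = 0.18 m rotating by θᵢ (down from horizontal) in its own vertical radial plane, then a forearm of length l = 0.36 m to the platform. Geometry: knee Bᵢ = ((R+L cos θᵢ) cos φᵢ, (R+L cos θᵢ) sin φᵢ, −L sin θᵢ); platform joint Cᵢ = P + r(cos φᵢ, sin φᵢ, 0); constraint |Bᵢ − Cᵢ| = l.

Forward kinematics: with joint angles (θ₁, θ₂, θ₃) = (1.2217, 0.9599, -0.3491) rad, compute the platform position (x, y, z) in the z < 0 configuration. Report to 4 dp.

(-0.1475, -0.1585, -0.2919)

φ1=0.0°: virtual centre (0.1516, 0.0000, -0.1691), radius l
φ2=120.0°: virtual centre (-0.0966, 0.1674, -0.1474), radius l
arm 3 at φ=240.0°: (R−r)+L cos θ3 = 0.2591;  S3 = (-0.1296, -0.2244, 0.0616)
|S₂|²−|S₁|² = 0.0075;  |S₃|²−|S₁|² = 0.0194
plane₁₂: -0.4964x+0.3347y+0.0434z = 0.0075
det = 0.4110;  x = -0.0240+0.4232z,  y = -0.0131+0.4979z
quadratic in z: (1.4270)z²+(0.1767)z+(-0.0700)=0, √Δ=0.6564 → z ∈ {-0.2919, 0.1681}; z = -0.2919 (taking z<0)
x = -0.1475, y = -0.1585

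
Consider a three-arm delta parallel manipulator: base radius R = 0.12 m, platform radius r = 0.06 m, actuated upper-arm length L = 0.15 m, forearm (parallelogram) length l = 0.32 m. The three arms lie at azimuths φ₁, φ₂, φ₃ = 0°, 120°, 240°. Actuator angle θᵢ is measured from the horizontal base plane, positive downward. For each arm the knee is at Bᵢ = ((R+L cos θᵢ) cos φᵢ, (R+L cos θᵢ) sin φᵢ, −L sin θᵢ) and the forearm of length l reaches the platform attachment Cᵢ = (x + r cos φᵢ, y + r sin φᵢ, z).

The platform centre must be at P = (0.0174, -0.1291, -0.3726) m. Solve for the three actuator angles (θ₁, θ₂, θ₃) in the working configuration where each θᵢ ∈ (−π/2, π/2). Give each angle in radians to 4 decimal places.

θ₁ = 0.8726, θ₂ = 1.3091, θ₃ = 0.5240

φ1=0.0° → target in arm frame (0.0174, -0.1291)
  A=0.0426, B=-0.3726, C=(l²−L²−A²−y'²−z²)/(2L)=-0.2580
  θ1 = atan2(B,A) + arccos(C/0.3750) = 0.8726
rotate P by −φ2: (-0.1205, 0.0495, -0.3726)
  e−x'=0.1805;  (l²−L²−(e−x')²−y'²−z²)/2L = -0.3132
  θ2 = atan2(B,A) + arccos(C/0.4140) = 1.3091
arm 3 (φ=240.0°): x'=0.1031, y'=0.0796
  A=-0.0431, B=-0.3726, C=(l²−L²−A²−y'²−z²)/(2L)=-0.2238
  γ=atan2(-0.3726,-0.0431)=-1.6860;  ψ=arccos(-0.5966)=2.2100;  θ3=γ+ψ≈0.5240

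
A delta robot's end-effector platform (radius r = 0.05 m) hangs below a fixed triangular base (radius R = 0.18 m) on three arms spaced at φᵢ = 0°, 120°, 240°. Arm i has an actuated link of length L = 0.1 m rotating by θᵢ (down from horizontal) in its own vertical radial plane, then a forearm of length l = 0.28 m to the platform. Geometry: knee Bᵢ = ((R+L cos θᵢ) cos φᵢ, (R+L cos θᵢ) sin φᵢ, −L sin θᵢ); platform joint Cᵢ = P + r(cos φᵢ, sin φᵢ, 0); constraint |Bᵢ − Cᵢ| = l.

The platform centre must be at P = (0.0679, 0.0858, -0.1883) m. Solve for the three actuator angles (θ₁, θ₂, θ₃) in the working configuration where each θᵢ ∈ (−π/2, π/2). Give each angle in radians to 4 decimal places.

φ1=0.0° → target in arm frame (0.0679, 0.0858)
  A cos θ + B sin θ = C:  0.0621·cos θ + -0.1883·sin θ = 0.1086
  θ1 = atan2(B,A) + arccos(C/0.1983) = -0.2612
φ2=120.0° → target in arm frame (0.0404, -0.1017)
  e−x'=0.0896;  (l²−L²−(e−x')²−y'²−z²)/2L = 0.0728
  γ=atan2(-0.1883,0.0896)=-1.1265;  ψ=arccos(0.3492)=1.2141;  θ2=γ+ψ≈0.0877
φ3=240.0° → target in arm frame (-0.1083, 0.0159)
  A=0.2383, B=-0.1883, C=(l²−L²−A²−y'²−z²)/(2L)=-0.1204
  √(A²+B²)=0.3037;  θ3 = -0.6688+1.9784 ≈ 1.3096

θ₁ = -0.2612, θ₂ = 0.0877, θ₃ = 1.3096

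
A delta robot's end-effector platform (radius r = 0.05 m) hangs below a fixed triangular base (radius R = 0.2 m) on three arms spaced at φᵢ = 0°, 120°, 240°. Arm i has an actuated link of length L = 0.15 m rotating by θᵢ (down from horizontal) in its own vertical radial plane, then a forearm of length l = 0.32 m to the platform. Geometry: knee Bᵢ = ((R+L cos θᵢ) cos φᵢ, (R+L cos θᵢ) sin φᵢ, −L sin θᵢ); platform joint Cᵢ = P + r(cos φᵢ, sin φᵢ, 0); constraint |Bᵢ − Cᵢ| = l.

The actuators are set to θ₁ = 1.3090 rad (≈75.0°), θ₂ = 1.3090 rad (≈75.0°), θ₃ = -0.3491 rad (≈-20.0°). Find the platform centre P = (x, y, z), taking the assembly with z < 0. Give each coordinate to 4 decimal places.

(-0.0815, -0.1411, -0.2420)

arm 1 at φ=0.0°: e+L cos θ1 = 0.1888;  centre 1 = (0.1888, 0.0000, -0.1449)
centre 2 = (0.1888·cos120.0°, 0.1888·sin120.0°, -0.1449) = (-0.0944, 0.1635, -0.1449)
arm 3 at φ=240.0°: e+L cos θ3 = 0.2910;  centre 3 = (-0.1455, -0.2520, 0.0513)
subtract pairs → two planes through P
plane₁₂: -0.5665x+0.3271y+0.0000z = 0.0000
det = 0.5041;  x = -0.0199+0.2546z,  y = -0.0344+0.4409z
quadratic in z: (1.2592)z²+(0.1532)z+(-0.0367)=0, √Δ=0.4562 → z ∈ {-0.2420, 0.1203}; z = -0.2420 (taking z<0)
x = -0.0815, y = -0.1411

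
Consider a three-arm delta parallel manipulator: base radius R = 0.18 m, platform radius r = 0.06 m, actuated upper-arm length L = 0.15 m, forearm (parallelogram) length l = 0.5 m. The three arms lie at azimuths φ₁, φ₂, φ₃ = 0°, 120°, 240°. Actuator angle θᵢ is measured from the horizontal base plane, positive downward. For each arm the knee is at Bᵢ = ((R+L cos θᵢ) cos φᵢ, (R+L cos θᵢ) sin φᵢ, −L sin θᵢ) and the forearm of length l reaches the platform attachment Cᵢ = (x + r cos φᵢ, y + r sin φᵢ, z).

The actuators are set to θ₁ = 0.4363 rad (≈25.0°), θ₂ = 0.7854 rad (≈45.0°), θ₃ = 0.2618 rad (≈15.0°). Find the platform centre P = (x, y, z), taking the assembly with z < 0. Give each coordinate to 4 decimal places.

(0.0191, -0.0900, -0.4945)

O1 = (0.2559·cos0.0°, 0.2559·sin0.0°, -0.0634) = (0.2559, 0.0000, -0.0634)
O2 = (0.2261·cos120.0°, 0.2261·sin120.0°, -0.1061) = (-0.1130, 0.1958, -0.1061)
O3 = (0.2649·cos240.0°, 0.2649·sin240.0°, -0.0388) = (-0.1324, -0.2294, -0.0388)
eliminate P² terms by subtracting sphere 1 from 2 and 3
plane₁₂: -0.7380x+0.3916y+-0.0854z = -0.0072
det = 0.6427;  x = 0.0038+-0.0310z,  y = -0.0111+0.1596z
quadratic in z: (1.0264)z²+(0.1389)z+(-0.1823)=0, √Δ=0.8762 → z ∈ {-0.4945, 0.3592}; z = -0.4945 (taking z<0)
x = 0.0191, y = -0.0900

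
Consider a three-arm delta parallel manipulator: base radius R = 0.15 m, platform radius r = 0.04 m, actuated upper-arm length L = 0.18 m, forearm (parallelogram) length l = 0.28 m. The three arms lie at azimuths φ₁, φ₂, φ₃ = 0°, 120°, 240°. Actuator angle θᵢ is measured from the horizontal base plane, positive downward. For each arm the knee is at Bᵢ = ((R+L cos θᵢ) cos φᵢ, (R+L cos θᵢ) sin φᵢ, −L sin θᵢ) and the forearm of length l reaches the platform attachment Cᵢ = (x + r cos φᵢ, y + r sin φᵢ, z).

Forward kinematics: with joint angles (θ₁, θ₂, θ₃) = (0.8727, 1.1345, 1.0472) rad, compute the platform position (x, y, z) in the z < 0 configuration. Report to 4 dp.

centre 1 = (0.2257·cos0.0°, 0.2257·sin0.0°, -0.1379) = (0.2257, 0.0000, -0.1379)
arm 2 at φ=120.0°: e+L cos θ2 = 0.1861;  centre 2 = (-0.0930, 0.1611, -0.1631)
φ3=240.0°: virtual centre (-0.1000, -0.1732, -0.1559), radius l
|centre ₂|²−|centre ₁|² = -0.0087;  |centre ₃|²−|centre ₁|² = -0.0057
[-0.6375 0.3223 -0.0505]·P = -0.0087;  [-0.6514 -0.3464 -0.0360]·P = -0.0057
Cramer: x(z) = 0.0112-0.0675z;  y(z) = -0.0048+0.0231z
sphere 1 gives Az²+Bz+C=0 with A=1.0051, B=0.3045, C=-0.0134;  B²−4AC=0.1465;  roots -0.3419, 0.0389;  negative root z = -0.3419
x = 0.0343, y = -0.0127

(0.0343, -0.0127, -0.3419)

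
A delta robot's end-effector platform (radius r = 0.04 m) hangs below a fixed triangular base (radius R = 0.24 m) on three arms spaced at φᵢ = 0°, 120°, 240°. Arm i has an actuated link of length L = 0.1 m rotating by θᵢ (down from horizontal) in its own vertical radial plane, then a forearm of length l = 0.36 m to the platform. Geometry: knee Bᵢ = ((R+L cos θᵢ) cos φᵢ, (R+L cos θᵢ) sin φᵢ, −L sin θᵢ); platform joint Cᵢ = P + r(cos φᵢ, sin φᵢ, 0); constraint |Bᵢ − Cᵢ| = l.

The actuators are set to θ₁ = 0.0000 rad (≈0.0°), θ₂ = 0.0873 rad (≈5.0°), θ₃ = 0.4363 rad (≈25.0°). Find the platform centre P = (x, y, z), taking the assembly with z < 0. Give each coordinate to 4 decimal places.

S1 = (0.3000·cos0.0°, 0.3000·sin0.0°, 0.0000) = (0.3000, 0.0000, 0.0000)
arm 2 at φ=120.0°: ρ2 = 0.2996;  S2 = (-0.1498, 0.2595, -0.0087)
arm 3 at φ=240.0°: ρ3 = 0.2906;  S3 = (-0.1453, -0.2517, -0.0423)
subtract pairs → two planes through P
linear system: -0.8996x+0.5190y = -0.0002−-0.0174z; -0.8906x+-0.5034y = -0.0037−-0.0845z
det = 0.9151;  x = 0.0022+-0.0575z,  y = 0.0035+-0.0661z
into |P−S₁|² = l²: 1.0077z² + 0.0338z + -0.0409 = 0;  Δ = 0.1660;  z = -0.2189 or 0.1854 → z<0 root = -0.2189
x = 0.0148, y = 0.0180

(0.0148, 0.0180, -0.2189)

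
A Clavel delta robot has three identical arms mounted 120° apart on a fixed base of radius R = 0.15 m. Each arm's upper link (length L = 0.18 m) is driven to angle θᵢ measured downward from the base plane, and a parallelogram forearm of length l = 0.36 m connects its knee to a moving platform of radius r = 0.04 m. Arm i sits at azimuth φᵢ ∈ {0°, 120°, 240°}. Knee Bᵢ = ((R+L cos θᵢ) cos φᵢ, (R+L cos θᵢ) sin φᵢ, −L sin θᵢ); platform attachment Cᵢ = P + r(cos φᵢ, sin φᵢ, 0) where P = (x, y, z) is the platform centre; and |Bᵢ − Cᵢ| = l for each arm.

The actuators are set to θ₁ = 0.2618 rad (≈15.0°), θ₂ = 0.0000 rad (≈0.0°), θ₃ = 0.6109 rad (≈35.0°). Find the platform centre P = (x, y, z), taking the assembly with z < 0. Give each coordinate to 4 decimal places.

(0.0081, 0.0663, -0.2683)

arm 1 at φ=0.0°: (R−r)+L cos θ1 = 0.2839;  O1 = (0.2839, 0.0000, -0.0466)
φ2=120.0°: virtual centre (-0.1450, 0.2511, 0.0000), radius l
arm 3 at φ=240.0°: (R−r)+L cos θ3 = 0.2574;  O3 = (-0.1287, -0.2230, -0.1032)
|O₂|²−|O₁|² = 0.0013;  |O₃|²−|O₁|² = -0.0058
plane₁₂: -0.8577x+0.5023y+0.0932z = 0.0013
det = 0.7970;  x = 0.0029+-0.0193z,  y = 0.0077+-0.2184z
quadratic in z: (1.0481)z²+(0.1007)z+(-0.0484)=0, √Δ=0.4617 → z ∈ {-0.2683, 0.1722}; z = -0.2683 (taking z<0)
x = 0.0081, y = 0.0663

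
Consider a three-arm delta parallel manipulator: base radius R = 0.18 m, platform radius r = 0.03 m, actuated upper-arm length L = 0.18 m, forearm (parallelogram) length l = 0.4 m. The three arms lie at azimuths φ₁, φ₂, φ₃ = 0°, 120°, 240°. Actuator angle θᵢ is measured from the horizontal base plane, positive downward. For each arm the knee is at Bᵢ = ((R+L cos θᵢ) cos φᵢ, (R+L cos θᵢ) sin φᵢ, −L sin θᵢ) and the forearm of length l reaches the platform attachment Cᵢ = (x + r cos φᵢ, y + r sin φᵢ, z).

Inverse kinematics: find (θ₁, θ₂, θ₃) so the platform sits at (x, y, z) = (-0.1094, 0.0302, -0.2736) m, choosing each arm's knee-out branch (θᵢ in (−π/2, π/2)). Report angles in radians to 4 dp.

φ1=0.0° → target in arm frame (-0.1094, 0.0302)
  e−x'=0.2594;  (l²−L²−(e−x')²−y'²−z²)/2L = -0.0429
  √(A²+B²)=0.3770;  θ1 = -0.8120+1.6849 ≈ 0.8729
φ2=120.0° → target in arm frame (0.0809, 0.0796)
  A=0.0691, B=-0.2736, C=(l²−L²−A²−y'²−z²)/(2L)=0.1156
  θ2 = atan2(B,A) + arccos(C/0.2822) = -0.1745
φ3=240.0° → target in arm frame (0.0285, -0.1098)
  A cos θ + B sin θ = C:  0.1215·cos θ + -0.2736·sin θ = 0.0720
  √(A²+B²)=0.2993;  θ3 = -1.1530+1.3278 ≈ 0.1748

θ₁ = 0.8729, θ₂ = -0.1745, θ₃ = 0.1748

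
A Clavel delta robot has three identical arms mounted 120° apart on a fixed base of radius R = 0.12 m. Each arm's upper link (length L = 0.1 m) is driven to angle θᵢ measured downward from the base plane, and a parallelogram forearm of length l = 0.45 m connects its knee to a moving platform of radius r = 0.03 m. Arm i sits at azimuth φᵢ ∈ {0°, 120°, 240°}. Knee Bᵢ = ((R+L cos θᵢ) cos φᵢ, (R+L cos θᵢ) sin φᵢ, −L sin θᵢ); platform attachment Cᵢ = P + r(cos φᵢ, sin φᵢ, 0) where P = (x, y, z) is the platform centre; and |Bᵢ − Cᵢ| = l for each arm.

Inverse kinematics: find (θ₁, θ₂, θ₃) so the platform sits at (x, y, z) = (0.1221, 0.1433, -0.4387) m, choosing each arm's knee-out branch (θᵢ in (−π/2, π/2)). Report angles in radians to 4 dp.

arm 1 (φ=0.0°): x'=0.1221, y'=0.1433
  A=-0.0321, B=-0.4387, C=(l²−L²−A²−y'²−z²)/(2L)=-0.1076
  γ=atan2(-0.4387,-0.0321)=-1.6438;  ψ=arccos(-0.2447)=1.8180;  θ1=γ+ψ≈0.1741
arm 2 (φ=120.0°): x'=0.0631, y'=-0.1774
  A cos θ + B sin θ = C:  0.0269·cos θ + -0.4387·sin θ = -0.1608
  γ=atan2(-0.4387,0.0269)=-1.5094;  ψ=arccos(-0.3658)=1.9452;  θ2=γ+ψ≈0.4358
arm 3 (φ=240.0°): x'=-0.1852, y'=0.0341
  A cos θ + B sin θ = C:  0.2752·cos θ + -0.4387·sin θ = -0.3841
  √(A²+B²)=0.5178;  θ3 = -1.0106+2.4066 ≈ 1.3959

θ₁ = 0.1741, θ₂ = 0.4358, θ₃ = 1.3959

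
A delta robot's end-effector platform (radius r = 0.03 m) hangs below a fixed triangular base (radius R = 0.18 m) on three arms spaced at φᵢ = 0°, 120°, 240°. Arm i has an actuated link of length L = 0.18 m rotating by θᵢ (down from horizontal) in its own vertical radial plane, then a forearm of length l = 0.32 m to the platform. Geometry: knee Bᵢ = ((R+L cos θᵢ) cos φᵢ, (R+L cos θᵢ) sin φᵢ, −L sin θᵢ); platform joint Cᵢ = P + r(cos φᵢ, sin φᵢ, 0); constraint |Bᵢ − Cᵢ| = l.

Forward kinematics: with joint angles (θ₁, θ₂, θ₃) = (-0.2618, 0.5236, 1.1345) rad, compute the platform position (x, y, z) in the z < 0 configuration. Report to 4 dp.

φ1=0.0°: virtual centre (0.3239, 0.0000, 0.0466), radius l
arm 2 at φ=120.0°: e+L cos θ2 = 0.3059;  centre 2 = (-0.1529, 0.2649, -0.0900)
centre 3 = (0.2261·cos240.0°, 0.2261·sin240.0°, -0.1631) = (-0.1130, -0.1958, -0.1631)
subtract pairs → two planes through P
linear system: -0.9536x+0.5298y = -0.0054−-0.2732z; -0.8738x+-0.3916y = -0.0293−-0.4195z
Cramer: x(z) = 0.0211-0.3936z;  y(z) = 0.0278-0.1929z
quadratic in z: (1.1921)z²+(0.1344)z+(-0.0078)=0, √Δ=0.2350 → z ∈ {-0.1550, 0.0422}; z = -0.1550 (taking z<0)
x = 0.0821, y = 0.0577

(0.0821, 0.0577, -0.1550)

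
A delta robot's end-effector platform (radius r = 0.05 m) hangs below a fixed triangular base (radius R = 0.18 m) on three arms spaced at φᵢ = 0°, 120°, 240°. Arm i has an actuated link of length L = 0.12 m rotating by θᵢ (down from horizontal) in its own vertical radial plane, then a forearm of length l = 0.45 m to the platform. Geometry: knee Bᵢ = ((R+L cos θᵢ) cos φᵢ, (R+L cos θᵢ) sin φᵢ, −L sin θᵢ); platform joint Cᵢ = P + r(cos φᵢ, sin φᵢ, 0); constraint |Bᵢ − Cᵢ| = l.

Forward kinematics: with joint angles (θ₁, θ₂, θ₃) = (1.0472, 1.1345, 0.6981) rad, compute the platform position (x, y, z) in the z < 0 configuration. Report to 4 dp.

(-0.0202, -0.0593, -0.4974)

centre 1 = (0.1900·cos0.0°, 0.1900·sin0.0°, -0.1039) = (0.1900, 0.0000, -0.1039)
centre 2 = (0.1807·cos120.0°, 0.1807·sin120.0°, -0.1088) = (-0.0904, 0.1565, -0.1088)
φ3=240.0°: virtual centre (-0.1110, -0.1922, -0.0771), radius l
eliminate P² terms by subtracting sphere 1 from 2 and 3
plane₁₂: -0.5607x+0.3130y+-0.0097z = -0.0024
det = 0.4039;  x = -0.0041+0.0323z,  y = -0.0151+0.0888z
into |P−centre ₁|² = l²: 1.0089z² + 0.1926z + -0.1538 = 0;  Δ = 0.6577;  z = -0.4974 or 0.3065 → z<0 root = -0.4974
x = -0.0202, y = -0.0593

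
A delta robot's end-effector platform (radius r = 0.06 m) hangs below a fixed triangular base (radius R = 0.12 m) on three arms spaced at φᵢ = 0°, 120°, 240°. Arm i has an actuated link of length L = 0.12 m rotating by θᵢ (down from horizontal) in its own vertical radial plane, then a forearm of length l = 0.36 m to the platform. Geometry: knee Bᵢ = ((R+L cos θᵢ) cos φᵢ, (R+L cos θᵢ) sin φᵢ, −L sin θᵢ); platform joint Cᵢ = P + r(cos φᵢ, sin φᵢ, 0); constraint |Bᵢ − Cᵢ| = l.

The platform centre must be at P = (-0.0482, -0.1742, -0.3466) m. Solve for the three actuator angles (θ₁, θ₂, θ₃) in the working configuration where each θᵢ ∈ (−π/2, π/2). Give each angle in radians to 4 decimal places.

θ₁ = 0.8720, θ₂ = 1.1340, θ₃ = -0.0876

rotate P by −φ1: (-0.0482, -0.1742, -0.3466)
  e−x'=0.1082;  (l²−L²−(e−x')²−y'²−z²)/2L = -0.1958
  γ=atan2(-0.3466,0.1082)=-1.2682;  ψ=arccos(-0.5392)=2.1402;  θ1=γ+ψ≈0.8720
arm 2 (φ=120.0°): x'=-0.1268, y'=0.1288
  A=0.1868, B=-0.3466, C=(l²−L²−A²−y'²−z²)/(2L)=-0.2350
  θ2 = atan2(B,A) + arccos(C/0.3937) = 1.1340
rotate P by −φ3: (0.1750, 0.0454, -0.3466)
  e−x'=-0.1150;  (l²−L²−(e−x')²−y'²−z²)/2L = -0.0842
  θ3 = atan2(B,A) + arccos(C/0.3652) = -0.0876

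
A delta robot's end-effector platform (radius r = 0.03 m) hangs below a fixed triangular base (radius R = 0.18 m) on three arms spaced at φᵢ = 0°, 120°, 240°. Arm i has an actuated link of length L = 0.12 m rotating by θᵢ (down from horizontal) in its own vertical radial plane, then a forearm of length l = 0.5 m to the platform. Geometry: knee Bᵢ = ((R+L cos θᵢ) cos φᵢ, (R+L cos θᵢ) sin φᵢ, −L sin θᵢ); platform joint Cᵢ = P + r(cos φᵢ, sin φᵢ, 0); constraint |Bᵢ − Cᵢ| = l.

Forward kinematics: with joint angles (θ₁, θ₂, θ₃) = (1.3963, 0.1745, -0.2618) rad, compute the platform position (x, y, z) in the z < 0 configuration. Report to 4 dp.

(-0.2202, -0.0476, -0.4261)

arm 1 at φ=0.0°: (R−r)+L cos θ1 = 0.1708;  O1 = (0.1708, 0.0000, -0.1182)
arm 2 at φ=120.0°: (R−r)+L cos θ2 = 0.2682;  O2 = (-0.1341, 0.2322, -0.0208)
arm 3 at φ=240.0°: (R−r)+L cos θ3 = 0.2659;  O3 = (-0.1330, -0.2303, 0.0311)
subtract pairs → two planes through P
[-0.6098 0.4645 0.1947]·P = 0.0292;  [-0.6076 -0.4606 0.2985]·P = 0.0285
Cramer: x(z) = -0.0474+0.4055z;  y(z) = 0.0006+0.1132z
quadratic in z: (1.1772)z²+(0.0595)z+(-0.1884)=0, √Δ=0.9438 → z ∈ {-0.4261, 0.3756}; z = -0.4261 (taking z<0)
x = -0.2202, y = -0.0476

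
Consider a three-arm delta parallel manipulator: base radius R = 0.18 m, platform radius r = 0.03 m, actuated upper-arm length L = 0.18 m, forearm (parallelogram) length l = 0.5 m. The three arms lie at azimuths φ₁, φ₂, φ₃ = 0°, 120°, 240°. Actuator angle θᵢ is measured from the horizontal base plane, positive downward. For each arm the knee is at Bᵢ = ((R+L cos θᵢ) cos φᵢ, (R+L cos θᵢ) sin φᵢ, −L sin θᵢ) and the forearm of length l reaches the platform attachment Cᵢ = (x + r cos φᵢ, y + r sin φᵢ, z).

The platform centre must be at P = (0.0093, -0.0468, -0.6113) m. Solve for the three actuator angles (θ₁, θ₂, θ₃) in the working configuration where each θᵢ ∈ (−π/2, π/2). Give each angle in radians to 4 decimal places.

θ₁ = 1.1347, θ₂ = 1.3093, θ₃ = 1.0476

φ1=0.0° → target in arm frame (0.0093, -0.0468)
  e−x'=0.1407;  (l²−L²−(e−x')²−y'²−z²)/2L = -0.4947
  θ1 = atan2(B,A) + arccos(C/0.6273) = 1.1347
arm 2 (φ=120.0°): x'=-0.0452, y'=0.0153
  e−x'=0.1952;  (l²−L²−(e−x')²−y'²−z²)/2L = -0.5401
  γ=atan2(-0.6113,0.1952)=-1.2617;  ψ=arccos(-0.8416)=2.5710;  θ2=γ+ψ≈1.3093
φ3=240.0° → target in arm frame (0.0359, 0.0315)
  e−x'=0.1141;  (l²−L²−(e−x')²−y'²−z²)/2L = -0.4725
  θ3 = atan2(B,A) + arccos(C/0.6219) = 1.0476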